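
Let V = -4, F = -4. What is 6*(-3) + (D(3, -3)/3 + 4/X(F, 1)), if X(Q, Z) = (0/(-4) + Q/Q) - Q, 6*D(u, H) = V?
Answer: -784/45 ≈ -17.422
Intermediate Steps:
D(u, H) = -2/3 (D(u, H) = (1/6)*(-4) = -2/3)
X(Q, Z) = 1 - Q (X(Q, Z) = (0*(-1/4) + 1) - Q = (0 + 1) - Q = 1 - Q)
6*(-3) + (D(3, -3)/3 + 4/X(F, 1)) = 6*(-3) + (-2/3/3 + 4/(1 - 1*(-4))) = -18 + (-2/3*1/3 + 4/(1 + 4)) = -18 + (-2/9 + 4/5) = -18 + 26/45 = -784/45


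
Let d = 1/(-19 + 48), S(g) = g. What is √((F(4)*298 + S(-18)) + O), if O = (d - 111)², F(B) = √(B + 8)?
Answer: √(10340386 + 501236*√3)/29 ≈ 115.45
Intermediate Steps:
F(B) = √(8 + B)
d = 1/29 ≈ 0.034483
O = 10355524/841 (O = (1/29 - 111)² = (-3218/29)² = 10355524/841 ≈ 12313.)
√((F(4)*298 + S(-18)) + O) = √((√(8 + 4)*298 - 18) + 10355524/841) = √((√12*298 - 18) + 10355524/841) = √(((2*√3)*298 - 18) + 10355524/841) = √((596*√3 - 18) + 10355524/841) = √((-18 + 596*√3) + 10355524/841) = √(10340386/841 + 596*√3)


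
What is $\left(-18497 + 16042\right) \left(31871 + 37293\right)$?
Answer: $-169797620$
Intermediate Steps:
$\left(-18497 + 16042\right) \left(31871 + 37293\right) = \left(-2455\right) 69164 = -169797620$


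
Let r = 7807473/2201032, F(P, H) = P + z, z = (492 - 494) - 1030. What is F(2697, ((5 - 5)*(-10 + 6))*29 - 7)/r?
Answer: 407190920/867497 ≈ 469.39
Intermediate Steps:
z = -1032 (z = -2 - 1030 = -1032)
F(P, H) = -1032 + P (F(P, H) = P - 1032 = -1032 + P)
r = 7807473/2201032 (r = 7807473*(1/2201032) = 7807473/2201032 ≈ 3.5472)
F(2697, ((5 - 5)*(-10 + 6))*29 - 7)/r = (-1032 + 2697)/(7807473/2201032) = 1665*(2201032/7807473) = 407190920/867497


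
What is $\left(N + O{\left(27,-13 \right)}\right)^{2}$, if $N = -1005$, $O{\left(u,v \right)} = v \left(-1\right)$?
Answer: $984064$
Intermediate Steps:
$O{\left(u,v \right)} = - v$
$\left(N + O{\left(27,-13 \right)}\right)^{2} = \left(-1005 - -13\right)^{2} = \left(-1005 + 13\right)^{2} = \left(-992\right)^{2} = 984064$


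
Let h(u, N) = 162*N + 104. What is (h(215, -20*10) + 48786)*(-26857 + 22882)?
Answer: -65547750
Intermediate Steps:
h(u, N) = 104 + 162*N
(h(215, -20*10) + 48786)*(-26857 + 22882) = ((104 + 162*(-20*10)) + 48786)*(-26857 + 22882) = ((104 + 162*(-200)) + 48786)*(-3975) = ((104 - 32400) + 48786)*(-3975) = (-32296 + 48786)*(-3975) = 16490*(-3975) = -65547750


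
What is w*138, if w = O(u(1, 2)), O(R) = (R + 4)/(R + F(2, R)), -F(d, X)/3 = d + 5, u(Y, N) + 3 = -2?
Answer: 69/13 ≈ 5.3077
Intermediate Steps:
u(Y, N) = -5 (u(Y, N) = -3 - 2 = -5)
F(d, X) = -15 - 3*d (F(d, X) = -3*(d + 5) = -3*(5 + d) = -15 - 3*d)
O(R) = (4 + R)/(-21 + R) (O(R) = (R + 4)/(R + (-15 - 3*2)) = (4 + R)/(R + (-15 - 6)) = (4 + R)/(R - 21) = (4 + R)/(-21 + R))
w = 1/26 (w = (4 - 5)/(-21 - 5) = -1/(-26) = -1/26*(-1) = 1/26 ≈ 0.038462)
w*138 = (1/26)*138 = 69/13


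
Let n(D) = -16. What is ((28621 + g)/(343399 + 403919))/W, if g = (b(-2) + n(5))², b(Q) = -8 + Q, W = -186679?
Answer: -29297/139508576922 ≈ -2.1000e-7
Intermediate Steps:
g = 676 (g = ((-8 - 2) - 16)² = (-10 - 16)² = (-26)² = 676)
((28621 + g)/(343399 + 403919))/W = ((28621 + 676)/(343399 + 403919))/(-186679) = (29297/747318)*(-1/186679) = -29297/139508576922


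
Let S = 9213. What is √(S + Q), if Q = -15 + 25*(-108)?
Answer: 57*√2 ≈ 80.610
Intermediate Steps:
Q = -2715 (Q = -15 - 2700 = -2715)
√(S + Q) = √(9213 - 2715) = √6498 = 57*√2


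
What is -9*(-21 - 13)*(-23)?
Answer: -7038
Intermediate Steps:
-9*(-21 - 13)*(-23) = -9*(-34)*(-23) = 306*(-23) = -7038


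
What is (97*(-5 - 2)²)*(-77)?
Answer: -365981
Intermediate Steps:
(97*(-5 - 2)²)*(-77) = (97*(-7)²)*(-77) = (97*49)*(-77) = 4753*(-77) = -365981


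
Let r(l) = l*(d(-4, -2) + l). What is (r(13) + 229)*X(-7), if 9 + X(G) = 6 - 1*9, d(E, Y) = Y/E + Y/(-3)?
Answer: -4958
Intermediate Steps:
d(E, Y) = -Y/3 + Y/E (d(E, Y) = Y/E + Y*(-⅓) = Y/E - Y/3 = -Y/3 + Y/E)
X(G) = -12 (X(G) = -9 + (6 - 1*9) = -9 + (6 - 9) = -9 - 3 = -12)
r(l) = l*(7/6 + l) (r(l) = l*((-⅓*(-2) - 2/(-4)) + l) = l*((⅔ - 2*(-¼)) + l) = l*((⅔ + ½) + l) = l*(7/6 + l))
(r(13) + 229)*X(-7) = ((⅙)*13*(7 + 6*13) + 229)*(-12) = ((⅙)*13*(7 + 78) + 229)*(-12) = ((⅙)*13*85 + 229)*(-12) = (1105/6 + 229)*(-12) = (2479/6)*(-12) = -4958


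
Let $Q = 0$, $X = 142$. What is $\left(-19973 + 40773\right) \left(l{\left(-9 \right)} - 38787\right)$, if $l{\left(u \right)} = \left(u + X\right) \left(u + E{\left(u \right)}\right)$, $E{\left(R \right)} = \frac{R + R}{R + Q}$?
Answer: $-826134400$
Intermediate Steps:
$E{\left(R \right)} = 2$ ($E{\left(R \right)} = \frac{R + R}{R + 0} = \frac{2 R}{R} = 2$)
$l{\left(u \right)} = \left(2 + u\right) \left(142 + u\right)$ ($l{\left(u \right)} = \left(u + 142\right) \left(u + 2\right) = \left(142 + u\right) \left(2 + u\right) = \left(2 + u\right) \left(142 + u\right)$)
$\left(-19973 + 40773\right) \left(l{\left(-9 \right)} - 38787\right) = \left(-19973 + 40773\right) \left(\left(284 + \left(-9\right)^{2} + 144 \left(-9\right)\right) - 38787\right) = 20800 \left(\left(284 + 81 - 1296\right) - 38787\right) = 20800 \left(-931 - 38787\right) = 20800 \left(-39718\right) = -826134400$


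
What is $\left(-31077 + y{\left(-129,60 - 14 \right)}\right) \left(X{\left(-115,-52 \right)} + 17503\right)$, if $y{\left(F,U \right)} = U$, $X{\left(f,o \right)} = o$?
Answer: $-541521981$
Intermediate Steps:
$\left(-31077 + y{\left(-129,60 - 14 \right)}\right) \left(X{\left(-115,-52 \right)} + 17503\right) = \left(-31077 + \left(60 - 14\right)\right) \left(-52 + 17503\right) = \left(-31077 + \left(60 - 14\right)\right) 17451 = \left(-31077 + 46\right) 17451 = \left(-31031\right) 17451 = -541521981$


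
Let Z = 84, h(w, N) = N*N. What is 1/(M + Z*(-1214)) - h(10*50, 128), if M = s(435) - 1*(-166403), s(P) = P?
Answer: -1062699007/64862 ≈ -16384.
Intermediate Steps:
h(w, N) = N²
M = 166838 (M = 435 - 1*(-166403) = 435 + 166403 = 166838)
1/(M + Z*(-1214)) - h(10*50, 128) = 1/(166838 + 84*(-1214)) - 1*128² = 1/(166838 - 101976) - 1*16384 = 1/64862 - 16384 = -1062699007/64862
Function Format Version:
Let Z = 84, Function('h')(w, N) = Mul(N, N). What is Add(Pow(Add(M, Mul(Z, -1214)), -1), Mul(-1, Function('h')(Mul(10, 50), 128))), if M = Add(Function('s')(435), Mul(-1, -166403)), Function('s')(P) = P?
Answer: Rational(-1062699007, 64862) ≈ -16384.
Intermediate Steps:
Function('h')(w, N) = Pow(N, 2)
M = 166838 (M = Add(435, Mul(-1, -166403)) = Add(435, 166403) = 166838)
Add(Pow(Add(M, Mul(Z, -1214)), -1), Mul(-1, Function('h')(Mul(10, 50), 128))) = Add(Pow(Add(166838, Mul(84, -1214)), -1), Mul(-1, Pow(128, 2))) = Add(Pow(Add(166838, -101976), -1), Mul(-1, 16384)) = Add(Pow(64862, -1), -16384) = Add(Rational(1, 64862), -16384) = Rational(-1062699007, 64862)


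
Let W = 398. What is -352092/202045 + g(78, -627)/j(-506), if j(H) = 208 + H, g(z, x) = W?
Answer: -92668663/30104705 ≈ -3.0782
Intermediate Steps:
g(z, x) = 398
-352092/202045 + g(78, -627)/j(-506) = -352092/202045 + 398/(208 - 506) = -352092*1/202045 + 398/(-298) = -352092/202045 + 398*(-1/298) = -352092/202045 - 199/149 = -92668663/30104705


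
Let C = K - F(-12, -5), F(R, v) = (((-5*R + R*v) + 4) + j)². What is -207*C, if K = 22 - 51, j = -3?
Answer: 3036690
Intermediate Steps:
F(R, v) = (1 - 5*R + R*v)² (F(R, v) = (((-5*R + R*v) + 4) - 3)² = ((4 - 5*R + R*v) - 3)² = (1 - 5*R + R*v)²)
K = -29
C = -14670 (C = -29 - (1 - 5*(-12) - 12*(-5))² = -29 - (1 + 60 + 60)² = -29 - 1*121² = -29 - 1*14641 = -29 - 14641 = -14670)
-207*C = -207*(-14670) = 3036690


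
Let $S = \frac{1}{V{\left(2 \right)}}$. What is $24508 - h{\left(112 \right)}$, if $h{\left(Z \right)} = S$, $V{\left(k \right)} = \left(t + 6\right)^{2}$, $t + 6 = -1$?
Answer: $24507$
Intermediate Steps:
$t = -7$ ($t = -6 - 1 = -7$)
$V{\left(k \right)} = 1$ ($V{\left(k \right)} = \left(-7 + 6\right)^{2} = \left(-1\right)^{2} = 1$)
$S = 1$ ($S = 1^{-1} = 1$)
$h{\left(Z \right)} = 1$
$24508 - h{\left(112 \right)} = 24508 - 1 = 24507$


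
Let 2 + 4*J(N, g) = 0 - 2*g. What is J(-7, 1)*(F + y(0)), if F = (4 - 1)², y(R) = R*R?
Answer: -9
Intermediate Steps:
y(R) = R²
J(N, g) = -½ - g/2 (J(N, g) = -½ + (0 - 2*g)/4 = -½ + (-2*g)/4 = -½ - g/2)
F = 9 (F = 3² = 9)
J(-7, 1)*(F + y(0)) = (-½ - ½*1)*(9 + 0²) = (-½ - ½)*(9 + 0) = -1*9 = -9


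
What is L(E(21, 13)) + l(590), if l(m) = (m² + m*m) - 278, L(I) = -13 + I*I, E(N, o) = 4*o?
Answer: 698613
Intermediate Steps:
L(I) = -13 + I²
l(m) = -278 + 2*m² (l(m) = (m² + m²) - 278 = 2*m² - 278 = -278 + 2*m²)
L(E(21, 13)) + l(590) = (-13 + (4*13)²) + (-278 + 2*590²) = (-13 + 52²) + (-278 + 2*348100) = (-13 + 2704) + (-278 + 696200) = 2691 + 695922 = 698613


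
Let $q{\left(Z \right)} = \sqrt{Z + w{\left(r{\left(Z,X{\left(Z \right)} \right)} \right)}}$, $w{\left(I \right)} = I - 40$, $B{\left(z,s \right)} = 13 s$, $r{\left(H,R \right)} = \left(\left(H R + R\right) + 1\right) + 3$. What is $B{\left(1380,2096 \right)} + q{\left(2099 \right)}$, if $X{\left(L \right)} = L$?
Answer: $27248 + \sqrt{4409963} \approx 29348.0$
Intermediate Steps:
$r{\left(H,R \right)} = 4 + R + H R$ ($r{\left(H,R \right)} = \left(\left(R + H R\right) + 1\right) + 3 = \left(1 + R + H R\right) + 3 = 4 + R + H R$)
$w{\left(I \right)} = -40 + I$
$q{\left(Z \right)} = \sqrt{-36 + Z^{2} + 2 Z}$ ($q{\left(Z \right)} = \sqrt{Z - \left(36 - Z - Z Z\right)} = \sqrt{Z - \left(36 - Z - Z^{2}\right)} = \sqrt{Z + \left(-36 + Z + Z^{2}\right)} = \sqrt{-36 + Z^{2} + 2 Z}$)
$B{\left(1380,2096 \right)} + q{\left(2099 \right)} = 13 \cdot 2096 + \sqrt{-36 + 2099^{2} + 2 \cdot 2099} = 27248 + \sqrt{-36 + 4405801 + 4198} = 27248 + \sqrt{4409963}$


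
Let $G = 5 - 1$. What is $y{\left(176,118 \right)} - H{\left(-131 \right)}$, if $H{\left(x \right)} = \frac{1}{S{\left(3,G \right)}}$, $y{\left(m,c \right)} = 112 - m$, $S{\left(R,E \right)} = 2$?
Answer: $- \frac{129}{2} \approx -64.5$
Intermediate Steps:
$G = 4$ ($G = 5 - 1 = 4$)
$H{\left(x \right)} = \frac{1}{2}$
$y{\left(176,118 \right)} - H{\left(-131 \right)} = \left(112 - 176\right) - \frac{1}{2} = -64 - \frac{1}{2} = - \frac{129}{2}$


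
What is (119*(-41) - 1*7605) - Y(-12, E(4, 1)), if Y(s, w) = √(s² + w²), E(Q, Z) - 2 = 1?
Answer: -12484 - 3*√17 ≈ -12496.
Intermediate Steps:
E(Q, Z) = 3 (E(Q, Z) = 2 + 1 = 3)
(119*(-41) - 1*7605) - Y(-12, E(4, 1)) = (119*(-41) - 1*7605) - √((-12)² + 3²) = (-4879 - 7605) - √(144 + 9) = -12484 - √153 = -12484 - 3*√17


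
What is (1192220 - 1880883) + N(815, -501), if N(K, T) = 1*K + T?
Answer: -688349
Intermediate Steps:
N(K, T) = K + T
(1192220 - 1880883) + N(815, -501) = (1192220 - 1880883) + (815 - 501) = -688663 + 314 = -688349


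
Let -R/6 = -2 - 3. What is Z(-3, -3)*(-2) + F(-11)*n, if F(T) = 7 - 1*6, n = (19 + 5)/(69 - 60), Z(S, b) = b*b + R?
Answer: -226/3 ≈ -75.333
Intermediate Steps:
R = 30 (R = -6*(-2 - 3) = -6*(-5) = 30)
Z(S, b) = 30 + b**2 (Z(S, b) = b*b + 30 = b**2 + 30 = 30 + b**2)
n = 8/3 (n = 24/9 = 24*(1/9) = 8/3 ≈ 2.6667)
F(T) = 1 (F(T) = 7 - 6 = 1)
Z(-3, -3)*(-2) + F(-11)*n = (30 + (-3)**2)*(-2) + 1*(8/3) = (30 + 9)*(-2) + 8/3 = 39*(-2) + 8/3 = -78 + 8/3 = -226/3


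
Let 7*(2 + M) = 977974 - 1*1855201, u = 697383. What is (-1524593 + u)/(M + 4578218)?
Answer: -1158094/6234057 ≈ -0.18577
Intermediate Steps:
M = -877241/7 (M = -2 + (977974 - 1*1855201)/7 = -2 + (977974 - 1855201)/7 = -2 + (⅐)*(-877227) = -2 - 877227/7 = -877241/7 ≈ -1.2532e+5)
(-1524593 + u)/(M + 4578218) = (-1524593 + 697383)/(-877241/7 + 4578218) = -827210/31170285/7 = -827210*7/31170285 = -1158094/6234057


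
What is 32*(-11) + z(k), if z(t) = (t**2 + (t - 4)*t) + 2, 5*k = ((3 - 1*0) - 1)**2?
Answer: -8798/25 ≈ -351.92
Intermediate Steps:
k = 4/5 (k = ((3 - 1*0) - 1)**2/5 = ((3 + 0) - 1)**2/5 = (3 - 1)**2/5 = (1/5)*2**2 = (1/5)*4 = 4/5 ≈ 0.80000)
z(t) = 2 + t**2 + t*(-4 + t) (z(t) = (t**2 + (-4 + t)*t) + 2 = (t**2 + t*(-4 + t)) + 2 = 2 + t**2 + t*(-4 + t))
32*(-11) + z(k) = 32*(-11) + (2 - 4*4/5 + 2*(4/5)**2) = -352 + (2 - 16/5 + 2*(16/25)) = -352 + (2 - 16/5 + 32/25) = -352 + 2/25 = -8798/25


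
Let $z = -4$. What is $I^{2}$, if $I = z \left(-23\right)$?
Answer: $8464$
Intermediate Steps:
$I = 92$ ($I = \left(-4\right) \left(-23\right) = 92$)
$I^{2} = 92^{2} = 8464$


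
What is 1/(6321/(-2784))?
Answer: -928/2107 ≈ -0.44044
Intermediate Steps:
1/(6321/(-2784)) = 1/(6321*(-1/2784)) = 1/(-2107/928) = -928/2107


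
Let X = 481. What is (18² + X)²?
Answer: 648025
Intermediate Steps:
(18² + X)² = (18² + 481)² = (324 + 481)² = 805² = 648025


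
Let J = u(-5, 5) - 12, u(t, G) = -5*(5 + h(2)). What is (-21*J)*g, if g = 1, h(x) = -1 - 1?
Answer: 567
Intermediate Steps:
h(x) = -2
u(t, G) = -15 (u(t, G) = -5*(5 - 2) = -5*3 = -15)
J = -27 (J = -15 - 12 = -27)
(-21*J)*g = -21*(-27)*1 = 567*1 = 567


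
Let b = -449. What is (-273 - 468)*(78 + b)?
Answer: 274911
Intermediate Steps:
(-273 - 468)*(78 + b) = (-273 - 468)*(78 - 449) = -741*(-371) = 274911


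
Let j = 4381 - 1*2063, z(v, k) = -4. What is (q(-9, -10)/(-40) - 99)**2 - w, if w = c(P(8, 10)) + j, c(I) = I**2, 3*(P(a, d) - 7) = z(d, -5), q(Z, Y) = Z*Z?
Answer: 113125529/14400 ≈ 7855.9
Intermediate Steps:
q(Z, Y) = Z**2
P(a, d) = 17/3 (P(a, d) = 7 + (1/3)*(-4) = 7 - 4/3 = 17/3)
j = 2318 (j = 4381 - 2063 = 2318)
w = 21151/9 (w = (17/3)**2 + 2318 = 289/9 + 2318 = 21151/9 ≈ 2350.1)
(q(-9, -10)/(-40) - 99)**2 - w = ((-9)**2/(-40) - 99)**2 - 1*21151/9 = (81*(-1/40) - 99)**2 - 21151/9 = (-81/40 - 99)**2 - 21151/9 = (-4041/40)**2 - 21151/9 = 16329681/1600 - 21151/9 = 113125529/14400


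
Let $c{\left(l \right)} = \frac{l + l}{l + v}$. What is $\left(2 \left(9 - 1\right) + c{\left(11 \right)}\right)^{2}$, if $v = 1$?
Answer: $\frac{11449}{36} \approx 318.03$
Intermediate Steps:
$c{\left(l \right)} = \frac{2 l}{1 + l}$ ($c{\left(l \right)} = \frac{l + l}{l + 1} = \frac{2 l}{1 + l}$)
$\left(2 \left(9 - 1\right) + c{\left(11 \right)}\right)^{2} = \left(2 \left(9 - 1\right) + 2 \cdot 11 \frac{1}{1 + 11}\right)^{2} = \left(2 \cdot 8 + 2 \cdot 11 \cdot \frac{1}{12}\right)^{2} = \left(16 + 2 \cdot 11 \cdot \frac{1}{12}\right)^{2} = \left(16 + \frac{11}{6}\right)^{2} = \left(\frac{107}{6}\right)^{2} = \frac{11449}{36}$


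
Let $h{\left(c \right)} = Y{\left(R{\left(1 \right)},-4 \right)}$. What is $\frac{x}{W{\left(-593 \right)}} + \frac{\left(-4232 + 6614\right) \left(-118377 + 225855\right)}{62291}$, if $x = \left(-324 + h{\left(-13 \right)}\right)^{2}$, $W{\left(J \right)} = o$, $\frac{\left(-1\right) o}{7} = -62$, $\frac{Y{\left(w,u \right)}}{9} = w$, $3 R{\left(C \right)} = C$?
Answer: $\frac{117527993595}{27034294} \approx 4347.4$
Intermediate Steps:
$R{\left(C \right)} = \frac{C}{3}$
$Y{\left(w,u \right)} = 9 w$
$o = 434$ ($o = \left(-7\right) \left(-62\right) = 434$)
$h{\left(c \right)} = 3$ ($h{\left(c \right)} = 9 \cdot \frac{1}{3} \cdot 1 = 9 \cdot \frac{1}{3} = 3$)
$W{\left(J \right)} = 434$
$x = 103041$ ($x = \left(-324 + 3\right)^{2} = \left(-321\right)^{2} = 103041$)
$\frac{x}{W{\left(-593 \right)}} + \frac{\left(-4232 + 6614\right) \left(-118377 + 225855\right)}{62291} = \frac{103041}{434} + \frac{\left(-4232 + 6614\right) \left(-118377 + 225855\right)}{62291} = 103041 \cdot \frac{1}{434} + 2382 \cdot 107478 \cdot \frac{1}{62291} = \frac{103041}{434} + 256012596 \cdot \frac{1}{62291} = \frac{103041}{434} + \frac{256012596}{62291} = \frac{117527993595}{27034294}$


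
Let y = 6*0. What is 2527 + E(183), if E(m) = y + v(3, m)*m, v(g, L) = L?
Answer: 36016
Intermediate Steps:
y = 0
E(m) = m² (E(m) = 0 + m*m = 0 + m² = m²)
2527 + E(183) = 2527 + 183² = 2527 + 33489 = 36016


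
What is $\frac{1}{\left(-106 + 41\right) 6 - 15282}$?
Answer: $- \frac{1}{15672} \approx -6.3808 \cdot 10^{-5}$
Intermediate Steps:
$\frac{1}{\left(-106 + 41\right) 6 - 15282} = \frac{1}{\left(-65\right) 6 - 15282} = \frac{1}{-390 - 15282} = \frac{1}{-15672} = - \frac{1}{15672}$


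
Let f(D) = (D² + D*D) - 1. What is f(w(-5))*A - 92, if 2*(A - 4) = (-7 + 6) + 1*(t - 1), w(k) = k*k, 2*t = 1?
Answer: 15869/4 ≈ 3967.3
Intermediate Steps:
t = ½ (t = (½)*1 = ½ ≈ 0.50000)
w(k) = k²
f(D) = -1 + 2*D² (f(D) = (D² + D²) - 1 = 2*D² - 1 = -1 + 2*D²)
A = 13/4 (A = 4 + ((-7 + 6) + 1*(½ - 1))/2 = 4 + (-1 + 1*(-½))/2 = 4 + (-1 - ½)/2 = 4 + (½)*(-3/2) = 4 - ¾ = 13/4 ≈ 3.2500)
f(w(-5))*A - 92 = (-1 + 2*((-5)²)²)*(13/4) - 92 = (-1 + 2*25²)*(13/4) - 92 = (-1 + 2*625)*(13/4) - 92 = (-1 + 1250)*(13/4) - 92 = 1249*(13/4) - 92 = 16237/4 - 92 = 15869/4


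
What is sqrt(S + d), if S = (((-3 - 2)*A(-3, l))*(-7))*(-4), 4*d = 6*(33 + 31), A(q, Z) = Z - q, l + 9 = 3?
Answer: 2*sqrt(129) ≈ 22.716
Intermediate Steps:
l = -6 (l = -9 + 3 = -6)
d = 96 (d = (6*(33 + 31))/4 = (6*64)/4 = (1/4)*384 = 96)
S = 420 (S = (((-3 - 2)*(-6 - 1*(-3)))*(-7))*(-4) = (-5*(-6 + 3)*(-7))*(-4) = (-5*(-3)*(-7))*(-4) = (15*(-7))*(-4) = -105*(-4) = 420)
sqrt(S + d) = sqrt(420 + 96) = sqrt(516) = 2*sqrt(129)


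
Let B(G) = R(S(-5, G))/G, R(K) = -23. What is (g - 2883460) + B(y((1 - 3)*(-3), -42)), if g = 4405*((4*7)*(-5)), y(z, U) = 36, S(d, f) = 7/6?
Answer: -126005783/36 ≈ -3.5002e+6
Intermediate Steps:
S(d, f) = 7/6 (S(d, f) = 7*(⅙) = 7/6)
g = -616700 (g = 4405*(28*(-5)) = 4405*(-140) = -616700)
B(G) = -23/G
(g - 2883460) + B(y((1 - 3)*(-3), -42)) = (-616700 - 2883460) - 23/36 = -3500160 - 23*1/36 = -3500160 - 23/36 = -126005783/36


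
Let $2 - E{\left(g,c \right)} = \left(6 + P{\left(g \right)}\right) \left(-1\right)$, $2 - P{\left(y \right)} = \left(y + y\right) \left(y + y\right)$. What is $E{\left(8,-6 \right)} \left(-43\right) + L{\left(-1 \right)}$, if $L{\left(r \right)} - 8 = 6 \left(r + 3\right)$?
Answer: $10598$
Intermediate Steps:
$P{\left(y \right)} = 2 - 4 y^{2}$ ($P{\left(y \right)} = 2 - \left(y + y\right) \left(y + y\right) = 2 - 2 y 2 y = 2 - 4 y^{2}$)
$L{\left(r \right)} = 26 + 6 r$ ($L{\left(r \right)} = 8 + 6 \left(r + 3\right) = 8 + 6 \left(3 + r\right) = 8 + \left(18 + 6 r\right) = 26 + 6 r$)
$E{\left(g,c \right)} = 10 - 4 g^{2}$ ($E{\left(g,c \right)} = 2 - \left(6 - \left(-2 + 4 g^{2}\right)\right) \left(-1\right) = 2 - \left(8 - 4 g^{2}\right) \left(-1\right) = 2 - \left(-8 + 4 g^{2}\right) = 10 - 4 g^{2}$)
$E{\left(8,-6 \right)} \left(-43\right) + L{\left(-1 \right)} = \left(10 - 4 \cdot 8^{2}\right) \left(-43\right) + \left(26 + 6 \left(-1\right)\right) = \left(10 - 256\right) \left(-43\right) + \left(26 - 6\right) = \left(10 - 256\right) \left(-43\right) + 20 = \left(-246\right) \left(-43\right) + 20 = 10578 + 20 = 10598$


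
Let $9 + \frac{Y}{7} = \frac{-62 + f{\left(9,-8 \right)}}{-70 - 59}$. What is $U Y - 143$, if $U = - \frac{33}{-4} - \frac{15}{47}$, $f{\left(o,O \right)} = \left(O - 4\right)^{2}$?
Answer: $- \frac{5480409}{8084} \approx -677.93$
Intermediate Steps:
$f{\left(o,O \right)} = \left(-4 + O\right)^{2}$
$Y = - \frac{8701}{129}$ ($Y = -63 + 7 \frac{-62 + \left(-4 - 8\right)^{2}}{-70 - 59} = -63 + 7 \frac{-62 + \left(-12\right)^{2}}{-129} = -63 + 7 \left(-62 + 144\right) \left(- \frac{1}{129}\right) = -63 + 7 \cdot 82 \left(- \frac{1}{129}\right) = -63 + 7 \left(- \frac{82}{129}\right) = -63 - \frac{574}{129} = - \frac{8701}{129} \approx -67.45$)
$U = \frac{1491}{188}$ ($U = \left(-33\right) \left(- \frac{1}{4}\right) - \frac{15}{47} = \frac{33}{4} - \frac{15}{47} = \frac{1491}{188} \approx 7.9308$)
$U Y - 143 = \frac{1491}{188} \left(- \frac{8701}{129}\right) - 143 = - \frac{4324397}{8084} - 143 = - \frac{5480409}{8084}$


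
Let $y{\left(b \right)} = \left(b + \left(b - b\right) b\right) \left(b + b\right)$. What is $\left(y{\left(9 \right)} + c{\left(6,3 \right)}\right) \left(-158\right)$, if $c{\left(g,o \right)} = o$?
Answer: $-26070$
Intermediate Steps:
$y{\left(b \right)} = 2 b^{2}$ ($y{\left(b \right)} = \left(b + 0 b\right) 2 b = \left(b + 0\right) 2 b = b 2 b = 2 b^{2}$)
$\left(y{\left(9 \right)} + c{\left(6,3 \right)}\right) \left(-158\right) = \left(2 \cdot 9^{2} + 3\right) \left(-158\right) = \left(2 \cdot 81 + 3\right) \left(-158\right) = \left(162 + 3\right) \left(-158\right) = 165 \left(-158\right) = -26070$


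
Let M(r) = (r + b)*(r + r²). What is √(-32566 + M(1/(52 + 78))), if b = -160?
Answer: I*√9301529466970/16900 ≈ 180.46*I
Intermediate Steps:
M(r) = (-160 + r)*(r + r²) (M(r) = (r - 160)*(r + r²) = (-160 + r)*(r + r²))
√(-32566 + M(1/(52 + 78))) = √(-32566 + (-160 + (1/(52 + 78))² - 159/(52 + 78))/(52 + 78)) = √(-32566 + (-160 + (1/130)² - 159/130)/130) = √(-32566 + (-160 + (1/130)² - 159*1/130)/130) = √(-32566 + (-160 + 1/16900 - 159/130)/130) = √(-32566 + (1/130)*(-2724669/16900)) = √(-32566 - 2724669/2197000) = √(-71550226669/2197000) = I*√9301529466970/16900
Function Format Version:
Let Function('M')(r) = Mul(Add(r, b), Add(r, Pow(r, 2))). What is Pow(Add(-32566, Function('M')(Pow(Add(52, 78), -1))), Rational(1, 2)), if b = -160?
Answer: Mul(Rational(1, 16900), I, Pow(9301529466970, Rational(1, 2))) ≈ Mul(180.46, I)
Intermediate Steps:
Function('M')(r) = Mul(Add(-160, r), Add(r, Pow(r, 2))) (Function('M')(r) = Mul(Add(r, -160), Add(r, Pow(r, 2))) = Mul(Add(-160, r), Add(r, Pow(r, 2))))
Pow(Add(-32566, Function('M')(Pow(Add(52, 78), -1))), Rational(1, 2)) = Pow(Add(-32566, Mul(Pow(Add(52, 78), -1), Add(-160, Pow(Pow(Add(52, 78), -1), 2), Mul(-159, Pow(Add(52, 78), -1))))), Rational(1, 2)) = Pow(Add(-32566, Mul(Pow(130, -1), Add(-160, Pow(Pow(130, -1), 2), Mul(-159, Pow(130, -1))))), Rational(1, 2)) = Pow(Add(-32566, Mul(Rational(1, 130), Add(-160, Pow(Rational(1, 130), 2), Mul(-159, Rational(1, 130))))), Rational(1, 2)) = Pow(Add(-32566, Mul(Rational(1, 130), Add(-160, Rational(1, 16900), Rational(-159, 130)))), Rational(1, 2)) = Pow(Add(-32566, Mul(Rational(1, 130), Rational(-2724669, 16900))), Rational(1, 2)) = Pow(Add(-32566, Rational(-2724669, 2197000)), Rational(1, 2)) = Pow(Rational(-71550226669, 2197000), Rational(1, 2)) = Mul(Rational(1, 16900), I, Pow(9301529466970, Rational(1, 2)))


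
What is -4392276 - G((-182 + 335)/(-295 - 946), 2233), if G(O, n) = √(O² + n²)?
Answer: -4392276 - √26571934162/73 ≈ -4.3945e+6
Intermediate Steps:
-4392276 - G((-182 + 335)/(-295 - 946), 2233) = -4392276 - √(((-182 + 335)/(-295 - 946))² + 2233²) = -4392276 - √((153/(-1241))² + 4986289) = -4392276 - √((153*(-1/1241))² + 4986289) = -4392276 - √((-9/73)² + 4986289) = -4392276 - √(81/5329 + 4986289) = -4392276 - √(26571934162/5329) = -4392276 - √26571934162/73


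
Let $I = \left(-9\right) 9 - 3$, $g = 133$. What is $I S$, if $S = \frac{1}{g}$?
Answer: $- \frac{12}{19} \approx -0.63158$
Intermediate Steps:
$I = -84$ ($I = -81 - 3 = -84$)
$S = \frac{1}{133} \approx 0.0075188$
$I S = \left(-84\right) \frac{1}{133} = - \frac{12}{19}$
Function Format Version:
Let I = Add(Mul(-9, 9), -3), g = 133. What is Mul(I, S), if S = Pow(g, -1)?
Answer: Rational(-12, 19) ≈ -0.63158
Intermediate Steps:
I = -84 (I = Add(-81, -3) = -84)
S = Rational(1, 133) (S = Pow(133, -1) = Rational(1, 133) ≈ 0.0075188)
Mul(I, S) = Mul(-84, Rational(1, 133)) = Rational(-12, 19)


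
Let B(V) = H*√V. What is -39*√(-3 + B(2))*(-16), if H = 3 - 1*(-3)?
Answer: 624*√(-3 + 6*√2) ≈ 1461.5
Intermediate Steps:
H = 6 (H = 3 + 3 = 6)
B(V) = 6*√V
-39*√(-3 + B(2))*(-16) = -39*√(-3 + 6*√2)*(-16) = 624*√(-3 + 6*√2)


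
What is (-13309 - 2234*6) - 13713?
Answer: -40426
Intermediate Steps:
(-13309 - 2234*6) - 13713 = (-13309 - 13404) - 13713 = -26713 - 13713 = -40426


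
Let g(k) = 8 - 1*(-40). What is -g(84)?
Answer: -48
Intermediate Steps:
g(k) = 48 (g(k) = 8 + 40 = 48)
-g(84) = -1*48 = -48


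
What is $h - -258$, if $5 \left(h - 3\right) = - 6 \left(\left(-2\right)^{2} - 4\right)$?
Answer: $261$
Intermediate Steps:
$h = 3$ ($h = 3 + \frac{\left(-6\right) \left(\left(-2\right)^{2} - 4\right)}{5} = 3 + \frac{\left(-6\right) \left(4 - 4\right)}{5} = 3 + \frac{\left(-6\right) 0}{5} = 3 + \frac{1}{5} \cdot 0 = 3 + 0 = 3$)
$h - -258 = 3 - -258 = 3 + 258 = 261$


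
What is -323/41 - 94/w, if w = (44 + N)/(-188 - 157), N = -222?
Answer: -693562/3649 ≈ -190.07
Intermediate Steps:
w = 178/345 (w = (44 - 222)/(-188 - 157) = -178/(-345) = -178*(-1/345) = 178/345 ≈ 0.51594)
-323/41 - 94/w = -323/41 - 94/178/345 = -323*1/41 - 94*345/178 = -323/41 - 16215/89 = -693562/3649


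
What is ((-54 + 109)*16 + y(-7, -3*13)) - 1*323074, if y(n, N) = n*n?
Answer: -322145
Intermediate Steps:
y(n, N) = n²
((-54 + 109)*16 + y(-7, -3*13)) - 1*323074 = ((-54 + 109)*16 + (-7)²) - 1*323074 = (55*16 + 49) - 323074 = (880 + 49) - 323074 = 929 - 323074 = -322145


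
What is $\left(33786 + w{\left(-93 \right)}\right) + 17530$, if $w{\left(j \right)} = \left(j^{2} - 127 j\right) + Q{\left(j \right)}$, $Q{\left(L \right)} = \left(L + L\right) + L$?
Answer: $71497$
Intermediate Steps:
$Q{\left(L \right)} = 3 L$ ($Q{\left(L \right)} = 2 L + L = 3 L$)
$w{\left(j \right)} = j^{2} - 124 j$ ($w{\left(j \right)} = \left(j^{2} - 127 j\right) + 3 j = j^{2} - 124 j$)
$\left(33786 + w{\left(-93 \right)}\right) + 17530 = \left(33786 - 93 \left(-124 - 93\right)\right) + 17530 = \left(33786 - -20181\right) + 17530 = \left(33786 + 20181\right) + 17530 = 53967 + 17530 = 71497$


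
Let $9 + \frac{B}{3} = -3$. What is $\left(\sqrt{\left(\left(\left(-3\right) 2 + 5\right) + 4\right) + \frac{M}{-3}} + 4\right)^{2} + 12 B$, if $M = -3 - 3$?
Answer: $-411 + 8 \sqrt{5} \approx -393.11$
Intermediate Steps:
$M = -6$ ($M = -3 - 3 = -6$)
$B = -36$ ($B = -27 + 3 \left(-3\right) = -27 - 9 = -36$)
$\left(\sqrt{\left(\left(\left(-3\right) 2 + 5\right) + 4\right) + \frac{M}{-3}} + 4\right)^{2} + 12 B = \left(\sqrt{\left(\left(\left(-3\right) 2 + 5\right) + 4\right) - \frac{6}{-3}} + 4\right)^{2} + 12 \left(-36\right) = \left(\sqrt{\left(\left(-6 + 5\right) + 4\right) - -2} + 4\right)^{2} - 432 = \left(\sqrt{\left(-1 + 4\right) + 2} + 4\right)^{2} - 432 = \left(\sqrt{3 + 2} + 4\right)^{2} - 432 = \left(\sqrt{5} + 4\right)^{2} - 432 = \left(4 + \sqrt{5}\right)^{2} - 432 = -432 + \left(4 + \sqrt{5}\right)^{2}$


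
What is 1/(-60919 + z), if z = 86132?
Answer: 1/25213 ≈ 3.9662e-5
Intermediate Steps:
1/(-60919 + z) = 1/(-60919 + 86132) = 1/25213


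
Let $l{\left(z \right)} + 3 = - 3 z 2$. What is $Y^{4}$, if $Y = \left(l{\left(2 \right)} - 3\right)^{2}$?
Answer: $11019960576$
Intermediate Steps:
$l{\left(z \right)} = -3 - 6 z$ ($l{\left(z \right)} = -3 + - 3 z 2 = -3 - 6 z$)
$Y = 324$ ($Y = \left(\left(-3 - 12\right) - 3\right)^{2} = \left(-15 - 3\right)^{2} = \left(-18\right)^{2} = 324$)
$Y^{4} = 324^{4} = 11019960576$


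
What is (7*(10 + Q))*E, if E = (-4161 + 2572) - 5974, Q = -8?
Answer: -105882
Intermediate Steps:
E = -7563 (E = -1589 - 5974 = -7563)
(7*(10 + Q))*E = (7*(10 - 8))*(-7563) = (7*2)*(-7563) = 14*(-7563) = -105882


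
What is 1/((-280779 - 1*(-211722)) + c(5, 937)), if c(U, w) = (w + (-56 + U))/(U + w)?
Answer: -471/32525404 ≈ -1.4481e-5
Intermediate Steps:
c(U, w) = (-56 + U + w)/(U + w)
1/((-280779 - 1*(-211722)) + c(5, 937)) = 1/((-280779 - 1*(-211722)) + (-56 + 5 + 937)/(5 + 937)) = 1/((-280779 + 211722) + 886/942) = 1/(-69057 + (1/942)*886) = 1/(-69057 + 443/471) = 1/(-32525404/471) = -471/32525404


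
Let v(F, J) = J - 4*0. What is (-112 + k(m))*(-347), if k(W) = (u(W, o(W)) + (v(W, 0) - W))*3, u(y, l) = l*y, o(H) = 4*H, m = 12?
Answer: -548260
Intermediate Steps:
v(F, J) = J (v(F, J) = J + 0 = J)
k(W) = -3*W + 12*W**2 (k(W) = ((4*W)*W + (0 - W))*3 = (4*W**2 - W)*3 = (-W + 4*W**2)*3 = -3*W + 12*W**2)
(-112 + k(m))*(-347) = (-112 + 3*12*(-1 + 4*12))*(-347) = (-112 + 3*12*(-1 + 48))*(-347) = (-112 + 3*12*47)*(-347) = (-112 + 1692)*(-347) = 1580*(-347) = -548260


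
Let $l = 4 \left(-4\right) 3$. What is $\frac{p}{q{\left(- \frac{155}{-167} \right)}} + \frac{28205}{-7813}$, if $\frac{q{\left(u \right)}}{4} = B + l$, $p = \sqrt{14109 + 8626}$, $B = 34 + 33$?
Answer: $- \frac{28205}{7813} + \frac{\sqrt{22735}}{76} \approx -1.626$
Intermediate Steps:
$l = -48$ ($l = \left(-16\right) 3 = -48$)
$B = 67$
$p = \sqrt{22735} \approx 150.78$
$q{\left(u \right)} = 76$ ($q{\left(u \right)} = 4 \left(67 - 48\right) = 4 \cdot 19 = 76$)
$\frac{p}{q{\left(- \frac{155}{-167} \right)}} + \frac{28205}{-7813} = \frac{\sqrt{22735}}{76} + \frac{28205}{-7813} = \sqrt{22735} \cdot \frac{1}{76} + 28205 \left(- \frac{1}{7813}\right) = \frac{\sqrt{22735}}{76} - \frac{28205}{7813} = - \frac{28205}{7813} + \frac{\sqrt{22735}}{76}$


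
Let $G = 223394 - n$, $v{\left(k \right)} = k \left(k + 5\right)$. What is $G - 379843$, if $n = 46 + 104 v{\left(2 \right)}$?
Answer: $-157951$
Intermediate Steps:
$v{\left(k \right)} = k \left(5 + k\right)$
$n = 1502$ ($n = 46 + 104 \cdot 2 \left(5 + 2\right) = 46 + 104 \cdot 2 \cdot 7 = 46 + 104 \cdot 14 = 46 + 1456 = 1502$)
$G = 221892$ ($G = 223394 - 1502 = 221892$)
$G - 379843 = 221892 - 379843 = -157951$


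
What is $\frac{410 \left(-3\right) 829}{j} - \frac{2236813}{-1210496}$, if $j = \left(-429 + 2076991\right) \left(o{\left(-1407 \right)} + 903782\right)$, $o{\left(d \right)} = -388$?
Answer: $\frac{25586318784177821}{13846551166091392} \approx 1.8478$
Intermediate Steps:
$j = 1875953651428$ ($j = \left(-429 + 2076991\right) \left(-388 + 903782\right) = 2076562 \cdot 903394 = 1875953651428$)
$\frac{410 \left(-3\right) 829}{j} - \frac{2236813}{-1210496} = \frac{410 \left(-3\right) 829}{1875953651428} - \frac{2236813}{-1210496} = \left(-1230\right) 829 \cdot \frac{1}{1875953651428} - - \frac{2236813}{1210496} = \left(-1019670\right) \frac{1}{1875953651428} + \frac{2236813}{1210496} = - \frac{12435}{22877483554} + \frac{2236813}{1210496} = \frac{25586318784177821}{13846551166091392}$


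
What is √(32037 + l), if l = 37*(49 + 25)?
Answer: 5*√1391 ≈ 186.48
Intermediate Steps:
l = 2738 (l = 37*74 = 2738)
√(32037 + l) = √(32037 + 2738) = √34775 = 5*√1391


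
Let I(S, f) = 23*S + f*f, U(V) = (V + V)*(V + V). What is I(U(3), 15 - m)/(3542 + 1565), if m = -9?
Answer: 1404/5107 ≈ 0.27492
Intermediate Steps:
U(V) = 4*V**2 (U(V) = (2*V)*(2*V) = 4*V**2)
I(S, f) = f**2 + 23*S (I(S, f) = 23*S + f**2 = f**2 + 23*S)
I(U(3), 15 - m)/(3542 + 1565) = ((15 - 1*(-9))**2 + 23*(4*3**2))/(3542 + 1565) = ((15 + 9)**2 + 23*(4*9))/5107 = (24**2 + 23*36)*(1/5107) = (576 + 828)*(1/5107) = 1404*(1/5107) = 1404/5107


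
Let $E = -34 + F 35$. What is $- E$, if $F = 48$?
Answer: $-1646$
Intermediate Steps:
$E = 1646$ ($E = -34 + 48 \cdot 35 = -34 + 1680 = 1646$)
$- E = \left(-1\right) 1646 = -1646$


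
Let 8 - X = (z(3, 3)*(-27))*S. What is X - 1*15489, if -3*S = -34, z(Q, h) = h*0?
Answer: -15481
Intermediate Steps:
z(Q, h) = 0
S = 34/3 (S = -⅓*(-34) = 34/3 ≈ 11.333)
X = 8 (X = 8 - 0*(-27)*34/3 = 8 - 0*34/3 = 8 - 1*0 = 8 + 0 = 8)
X - 1*15489 = 8 - 1*15489 = 8 - 15489 = -15481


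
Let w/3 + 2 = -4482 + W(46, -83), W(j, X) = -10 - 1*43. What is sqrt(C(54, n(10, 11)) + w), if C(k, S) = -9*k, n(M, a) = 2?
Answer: I*sqrt(14097) ≈ 118.73*I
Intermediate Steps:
W(j, X) = -53 (W(j, X) = -10 - 43 = -53)
w = -13611 (w = -6 + 3*(-4482 - 53) = -6 + 3*(-4535) = -6 - 13605 = -13611)
sqrt(C(54, n(10, 11)) + w) = sqrt(-9*54 - 13611) = sqrt(-486 - 13611) = sqrt(-14097) = I*sqrt(14097)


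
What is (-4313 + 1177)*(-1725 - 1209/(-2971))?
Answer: 16068130176/2971 ≈ 5.4083e+6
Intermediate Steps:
(-4313 + 1177)*(-1725 - 1209/(-2971)) = -3136*(-1725 - 1209*(-1/2971)) = -3136*(-1725 + 1209/2971) = -3136*(-5123766/2971) = 16068130176/2971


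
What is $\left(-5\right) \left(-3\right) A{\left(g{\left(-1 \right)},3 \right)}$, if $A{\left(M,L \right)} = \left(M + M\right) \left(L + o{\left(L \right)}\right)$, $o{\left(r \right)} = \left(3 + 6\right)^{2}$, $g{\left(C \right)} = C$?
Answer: $-2520$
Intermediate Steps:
$o{\left(r \right)} = 81$ ($o{\left(r \right)} = 9^{2} = 81$)
$A{\left(M,L \right)} = 2 M \left(81 + L\right)$ ($A{\left(M,L \right)} = \left(M + M\right) \left(L + 81\right) = 2 M \left(81 + L\right)$)
$\left(-5\right) \left(-3\right) A{\left(g{\left(-1 \right)},3 \right)} = \left(-5\right) \left(-3\right) 2 \left(-1\right) \left(81 + 3\right) = 15 \cdot 2 \left(-1\right) 84 = 15 \left(-168\right) = -2520$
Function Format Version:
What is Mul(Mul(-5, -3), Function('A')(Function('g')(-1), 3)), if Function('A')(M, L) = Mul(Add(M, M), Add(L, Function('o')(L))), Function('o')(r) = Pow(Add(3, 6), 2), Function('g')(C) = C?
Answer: -2520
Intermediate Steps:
Function('o')(r) = 81 (Function('o')(r) = Pow(9, 2) = 81)
Function('A')(M, L) = Mul(2, M, Add(81, L)) (Function('A')(M, L) = Mul(Add(M, M), Add(L, 81)) = Mul(Mul(2, M), Add(81, L)) = Mul(2, M, Add(81, L)))
Mul(Mul(-5, -3), Function('A')(Function('g')(-1), 3)) = Mul(Mul(-5, -3), Mul(2, -1, Add(81, 3))) = Mul(15, Mul(2, -1, 84)) = Mul(15, -168) = -2520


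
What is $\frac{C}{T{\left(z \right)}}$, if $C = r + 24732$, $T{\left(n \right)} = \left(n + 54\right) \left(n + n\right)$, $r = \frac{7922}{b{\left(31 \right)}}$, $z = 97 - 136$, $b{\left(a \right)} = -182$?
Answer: $- \frac{2246651}{106470} \approx -21.101$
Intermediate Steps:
$z = -39$
$r = - \frac{3961}{91}$ ($r = \frac{7922}{-182} = 7922 \left(- \frac{1}{182}\right) = - \frac{3961}{91} \approx -43.527$)
$T{\left(n \right)} = 2 n \left(54 + n\right)$ ($T{\left(n \right)} = \left(54 + n\right) 2 n = 2 n \left(54 + n\right)$)
$C = \frac{2246651}{91}$ ($C = - \frac{3961}{91} + 24732 = \frac{2246651}{91} \approx 24688.0$)
$\frac{C}{T{\left(z \right)}} = \frac{2246651}{91 \cdot 2 \left(-39\right) \left(54 - 39\right)} = \frac{2246651}{91 \cdot 2 \left(-39\right) 15} = \frac{2246651}{91 \left(-1170\right)} = \frac{2246651}{91} \left(- \frac{1}{1170}\right) = - \frac{2246651}{106470}$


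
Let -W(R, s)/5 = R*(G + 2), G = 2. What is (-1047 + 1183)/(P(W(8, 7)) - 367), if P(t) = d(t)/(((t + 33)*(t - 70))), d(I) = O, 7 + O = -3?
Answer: -49657/134001 ≈ -0.37057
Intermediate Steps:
O = -10 (O = -7 - 3 = -10)
d(I) = -10
W(R, s) = -20*R (W(R, s) = -5*R*(2 + 2) = -5*R*4 = -20*R)
P(t) = -10/((-70 + t)*(33 + t)) (P(t) = -10*1/((t - 70)*(t + 33)) = -10*1/((-70 + t)*(33 + t)) = -10/((-70 + t)*(33 + t)))
(-1047 + 1183)/(P(W(8, 7)) - 367) = (-1047 + 1183)/(10/(2310 - (-20*8)**2 + 37*(-20*8)) - 367) = 136/(10/(2310 - 1*(-160)**2 + 37*(-160)) - 367) = 136/(10/(2310 - 1*25600 - 5920) - 367) = 136/(10/(2310 - 25600 - 5920) - 367) = 136/(10/(-29210) - 367) = 136/(10*(-1/29210) - 367) = 136/(-1/2921 - 367) = 136/(-1072008/2921) = 136*(-2921/1072008) = -49657/134001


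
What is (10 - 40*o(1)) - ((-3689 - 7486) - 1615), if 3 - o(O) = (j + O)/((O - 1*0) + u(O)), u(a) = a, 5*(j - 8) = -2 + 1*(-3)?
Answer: 12840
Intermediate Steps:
j = 7 (j = 8 + (-2 + 1*(-3))/5 = 8 + (-2 - 3)/5 = 8 + (⅕)*(-5) = 8 - 1 = 7)
o(O) = 3 - (7 + O)/(2*O) (o(O) = 3 - (7 + O)/((O - 1*0) + O) = 3 - (7 + O)/((O + 0) + O) = 3 - (7 + O)/(O + O) = 3 - (7 + O)/(2*O))
(10 - 40*o(1)) - ((-3689 - 7486) - 1615) = (10 - 20*(-7 + 5*1)/1) - ((-3689 - 7486) - 1615) = (10 - 20*(-7 + 5)) - (-11175 - 1615) = (10 - 20*(-2)) - 1*(-12790) = (10 - 40*(-1)) + 12790 = (10 + 40) + 12790 = 50 + 12790 = 12840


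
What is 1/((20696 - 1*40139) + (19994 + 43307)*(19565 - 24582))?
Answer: -1/317600560 ≈ -3.1486e-9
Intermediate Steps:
1/((20696 - 1*40139) + (19994 + 43307)*(19565 - 24582)) = 1/((20696 - 40139) + 63301*(-5017)) = 1/(-19443 - 317581117) = 1/(-317600560) = -1/317600560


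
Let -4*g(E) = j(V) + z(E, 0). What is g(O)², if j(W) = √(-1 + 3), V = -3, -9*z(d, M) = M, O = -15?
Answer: ⅛ ≈ 0.12500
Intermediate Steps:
z(d, M) = -M/9
j(W) = √2
g(E) = -√2/4 (g(E) = -(√2 - ⅑*0)/4 = -(√2 + 0)/4 = -√2/4)
g(O)² = (-√2/4)² = ⅛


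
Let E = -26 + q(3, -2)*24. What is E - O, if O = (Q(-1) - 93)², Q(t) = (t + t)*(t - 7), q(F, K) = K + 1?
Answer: -5979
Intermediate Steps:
q(F, K) = 1 + K
Q(t) = 2*t*(-7 + t) (Q(t) = (2*t)*(-7 + t) = 2*t*(-7 + t))
O = 5929 (O = (2*(-1)*(-7 - 1) - 93)² = (2*(-1)*(-8) - 93)² = (16 - 93)² = (-77)² = 5929)
E = -50 (E = -26 + (1 - 2)*24 = -26 - 1*24 = -26 - 24 = -50)
E - O = -50 - 1*5929 = -50 - 5929 = -5979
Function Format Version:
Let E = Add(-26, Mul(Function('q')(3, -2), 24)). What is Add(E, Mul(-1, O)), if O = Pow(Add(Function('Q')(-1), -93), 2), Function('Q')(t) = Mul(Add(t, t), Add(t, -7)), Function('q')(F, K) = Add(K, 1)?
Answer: -5979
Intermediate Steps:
Function('q')(F, K) = Add(1, K)
Function('Q')(t) = Mul(2, t, Add(-7, t)) (Function('Q')(t) = Mul(Mul(2, t), Add(-7, t)) = Mul(2, t, Add(-7, t)))
O = 5929 (O = Pow(Add(Mul(2, -1, Add(-7, -1)), -93), 2) = Pow(Add(Mul(2, -1, -8), -93), 2) = Pow(Add(16, -93), 2) = Pow(-77, 2) = 5929)
E = -50 (E = Add(-26, Mul(Add(1, -2), 24)) = Add(-26, Mul(-1, 24)) = Add(-26, -24) = -50)
Add(E, Mul(-1, O)) = Add(-50, Mul(-1, 5929)) = Add(-50, -5929) = -5979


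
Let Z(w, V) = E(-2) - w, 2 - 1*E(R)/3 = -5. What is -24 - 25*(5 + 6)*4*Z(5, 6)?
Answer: -17624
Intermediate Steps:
E(R) = 21 (E(R) = 6 - 3*(-5) = 6 + 15 = 21)
Z(w, V) = 21 - w
-24 - 25*(5 + 6)*4*Z(5, 6) = -24 - 25*(5 + 6)*4*(21 - 1*5) = -24 - 25*11*4*(21 - 5) = -24 - 1100*16 = -24 - 25*704 = -24 - 17600 = -17624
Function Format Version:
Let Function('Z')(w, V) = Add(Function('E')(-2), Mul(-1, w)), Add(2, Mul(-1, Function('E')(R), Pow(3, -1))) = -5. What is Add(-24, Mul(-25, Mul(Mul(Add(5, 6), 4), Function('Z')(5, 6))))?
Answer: -17624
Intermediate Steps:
Function('E')(R) = 21 (Function('E')(R) = Add(6, Mul(-3, -5)) = Add(6, 15) = 21)
Function('Z')(w, V) = Add(21, Mul(-1, w))
Add(-24, Mul(-25, Mul(Mul(Add(5, 6), 4), Function('Z')(5, 6)))) = Add(-24, Mul(-25, Mul(Mul(Add(5, 6), 4), Add(21, Mul(-1, 5))))) = Add(-24, Mul(-25, Mul(Mul(11, 4), Add(21, -5)))) = Add(-24, Mul(-25, Mul(44, 16))) = Add(-24, Mul(-25, 704)) = Add(-24, -17600) = -17624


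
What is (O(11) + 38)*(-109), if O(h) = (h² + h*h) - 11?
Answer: -29321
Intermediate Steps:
O(h) = -11 + 2*h² (O(h) = (h² + h²) - 11 = 2*h² - 11 = -11 + 2*h²)
(O(11) + 38)*(-109) = ((-11 + 2*11²) + 38)*(-109) = ((-11 + 2*121) + 38)*(-109) = ((-11 + 242) + 38)*(-109) = (231 + 38)*(-109) = 269*(-109) = -29321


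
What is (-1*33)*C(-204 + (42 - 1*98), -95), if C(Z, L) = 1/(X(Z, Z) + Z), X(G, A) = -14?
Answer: 33/274 ≈ 0.12044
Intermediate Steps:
C(Z, L) = 1/(-14 + Z)
(-1*33)*C(-204 + (42 - 1*98), -95) = (-1*33)/(-14 + (-204 + (42 - 1*98))) = -33/(-14 + (-204 + (42 - 98))) = -33/(-14 + (-204 - 56)) = -33/(-14 - 260) = -33/(-274) = -33*(-1/274) = 33/274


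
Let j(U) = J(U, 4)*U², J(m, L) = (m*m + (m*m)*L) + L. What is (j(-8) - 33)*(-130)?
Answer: -2691390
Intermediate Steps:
J(m, L) = L + m² + L*m² (J(m, L) = (m² + m²*L) + L = (m² + L*m²) + L = L + m² + L*m²)
j(U) = U²*(4 + 5*U²) (j(U) = (4 + U² + 4*U²)*U² = (4 + 5*U²)*U² = U²*(4 + 5*U²))
(j(-8) - 33)*(-130) = ((-8)²*(4 + 5*(-8)²) - 33)*(-130) = (64*(4 + 5*64) - 33)*(-130) = (64*(4 + 320) - 33)*(-130) = (64*324 - 33)*(-130) = (20736 - 33)*(-130) = 20703*(-130) = -2691390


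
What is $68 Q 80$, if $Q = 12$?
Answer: $65280$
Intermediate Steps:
$68 Q 80 = 68 \cdot 12 \cdot 80 = 816 \cdot 80 = 65280$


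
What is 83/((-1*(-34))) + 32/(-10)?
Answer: -129/170 ≈ -0.75882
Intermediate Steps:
83/((-1*(-34))) + 32/(-10) = 83/34 + 32*(-⅒) = 83*(1/34) - 16/5 = 83/34 - 16/5 = -129/170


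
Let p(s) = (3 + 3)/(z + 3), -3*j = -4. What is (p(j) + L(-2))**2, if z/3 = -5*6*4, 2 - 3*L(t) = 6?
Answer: 232324/127449 ≈ 1.8229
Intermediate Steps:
j = 4/3 (j = -1/3*(-4) = 4/3 ≈ 1.3333)
L(t) = -4/3 (L(t) = 2/3 - 1/3*6 = 2/3 - 2 = -4/3)
z = -360 (z = 3*(-5*6*4) = 3*(-30*4) = 3*(-120) = -360)
p(s) = -2/119 (p(s) = (3 + 3)/(-360 + 3) = 6/(-357) = 6*(-1/357) = -2/119)
(p(j) + L(-2))**2 = (-2/119 - 4/3)**2 = (-482/357)**2 = 232324/127449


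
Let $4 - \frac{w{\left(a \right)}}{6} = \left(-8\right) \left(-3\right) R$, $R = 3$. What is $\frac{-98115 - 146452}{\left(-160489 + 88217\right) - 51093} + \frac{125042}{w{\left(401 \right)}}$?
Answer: $- \frac{7663011497}{25166460} \approx -304.49$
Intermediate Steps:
$w{\left(a \right)} = -408$ ($w{\left(a \right)} = 24 - 6 \left(-8\right) \left(-3\right) 3 = 24 - 6 \cdot 24 \cdot 3 = 24 - 432 = -408$)
$\frac{-98115 - 146452}{\left(-160489 + 88217\right) - 51093} + \frac{125042}{w{\left(401 \right)}} = \frac{-98115 - 146452}{\left(-160489 + 88217\right) - 51093} + \frac{125042}{-408} = - \frac{244567}{-72272 - 51093} + 125042 \left(- \frac{1}{408}\right) = - \frac{244567}{-123365} - \frac{62521}{204} = \left(-244567\right) \left(- \frac{1}{123365}\right) - \frac{62521}{204} = \frac{244567}{123365} - \frac{62521}{204} = - \frac{7663011497}{25166460}$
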